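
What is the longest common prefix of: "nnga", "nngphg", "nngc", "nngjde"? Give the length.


Words: nnga, nngphg, nngc, nngjde
  Position 0: all 'n' => match
  Position 1: all 'n' => match
  Position 2: all 'g' => match
  Position 3: ('a', 'p', 'c', 'j') => mismatch, stop
LCP = "nng" (length 3)

3


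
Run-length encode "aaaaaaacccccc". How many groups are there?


Input: aaaaaaacccccc
Scanning for consecutive runs:
  Group 1: 'a' x 7 (positions 0-6)
  Group 2: 'c' x 6 (positions 7-12)
Total groups: 2

2


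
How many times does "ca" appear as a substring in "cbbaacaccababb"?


Searching for "ca" in "cbbaacaccababb"
Scanning each position:
  Position 0: "cb" => no
  Position 1: "bb" => no
  Position 2: "ba" => no
  Position 3: "aa" => no
  Position 4: "ac" => no
  Position 5: "ca" => MATCH
  Position 6: "ac" => no
  Position 7: "cc" => no
  Position 8: "ca" => MATCH
  Position 9: "ab" => no
  Position 10: "ba" => no
  Position 11: "ab" => no
  Position 12: "bb" => no
Total occurrences: 2

2


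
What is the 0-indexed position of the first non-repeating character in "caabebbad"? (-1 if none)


Input: caabebbad
Character frequencies:
  'a': 3
  'b': 3
  'c': 1
  'd': 1
  'e': 1
Scanning left to right for freq == 1:
  Position 0 ('c'): unique! => answer = 0

0


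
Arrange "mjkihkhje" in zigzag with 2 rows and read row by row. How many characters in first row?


Zigzag "mjkihkhje" into 2 rows:
Placing characters:
  'm' => row 0
  'j' => row 1
  'k' => row 0
  'i' => row 1
  'h' => row 0
  'k' => row 1
  'h' => row 0
  'j' => row 1
  'e' => row 0
Rows:
  Row 0: "mkhhe"
  Row 1: "jikj"
First row length: 5

5


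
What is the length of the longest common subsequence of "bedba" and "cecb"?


LCS of "bedba" and "cecb"
DP table:
           c    e    c    b
      0    0    0    0    0
  b   0    0    0    0    1
  e   0    0    1    1    1
  d   0    0    1    1    1
  b   0    0    1    1    2
  a   0    0    1    1    2
LCS length = dp[5][4] = 2

2


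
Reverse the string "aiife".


Input: aiife
Reading characters right to left:
  Position 4: 'e'
  Position 3: 'f'
  Position 2: 'i'
  Position 1: 'i'
  Position 0: 'a'
Reversed: efiia

efiia


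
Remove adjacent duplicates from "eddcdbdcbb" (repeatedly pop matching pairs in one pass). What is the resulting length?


Input: eddcdbdcbb
Stack-based adjacent duplicate removal:
  Read 'e': push. Stack: e
  Read 'd': push. Stack: ed
  Read 'd': matches stack top 'd' => pop. Stack: e
  Read 'c': push. Stack: ec
  Read 'd': push. Stack: ecd
  Read 'b': push. Stack: ecdb
  Read 'd': push. Stack: ecdbd
  Read 'c': push. Stack: ecdbdc
  Read 'b': push. Stack: ecdbdcb
  Read 'b': matches stack top 'b' => pop. Stack: ecdbdc
Final stack: "ecdbdc" (length 6)

6


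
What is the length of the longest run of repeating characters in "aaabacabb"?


Input: "aaabacabb"
Scanning for longest run:
  Position 1 ('a'): continues run of 'a', length=2
  Position 2 ('a'): continues run of 'a', length=3
  Position 3 ('b'): new char, reset run to 1
  Position 4 ('a'): new char, reset run to 1
  Position 5 ('c'): new char, reset run to 1
  Position 6 ('a'): new char, reset run to 1
  Position 7 ('b'): new char, reset run to 1
  Position 8 ('b'): continues run of 'b', length=2
Longest run: 'a' with length 3

3


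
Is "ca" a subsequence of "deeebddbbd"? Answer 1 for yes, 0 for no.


Check if "ca" is a subsequence of "deeebddbbd"
Greedy scan:
  Position 0 ('d'): no match needed
  Position 1 ('e'): no match needed
  Position 2 ('e'): no match needed
  Position 3 ('e'): no match needed
  Position 4 ('b'): no match needed
  Position 5 ('d'): no match needed
  Position 6 ('d'): no match needed
  Position 7 ('b'): no match needed
  Position 8 ('b'): no match needed
  Position 9 ('d'): no match needed
Only matched 0/2 characters => not a subsequence

0


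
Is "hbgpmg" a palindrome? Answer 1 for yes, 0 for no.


Input: hbgpmg
Reversed: gmpgbh
  Compare pos 0 ('h') with pos 5 ('g'): MISMATCH
  Compare pos 1 ('b') with pos 4 ('m'): MISMATCH
  Compare pos 2 ('g') with pos 3 ('p'): MISMATCH
Result: not a palindrome

0


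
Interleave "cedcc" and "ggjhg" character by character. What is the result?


Interleaving "cedcc" and "ggjhg":
  Position 0: 'c' from first, 'g' from second => "cg"
  Position 1: 'e' from first, 'g' from second => "eg"
  Position 2: 'd' from first, 'j' from second => "dj"
  Position 3: 'c' from first, 'h' from second => "ch"
  Position 4: 'c' from first, 'g' from second => "cg"
Result: cgegdjchcg

cgegdjchcg


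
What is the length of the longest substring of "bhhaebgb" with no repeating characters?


Input: "bhhaebgb"
Sliding window (track last position of each char):
  Position 0 ('b'): window [0,0] length 1 -- new best
  Position 1 ('h'): window [0,1] length 2 -- new best
  Position 2 ('h'): repeat (last at 1), move window start to 2
  Position 2 ('h'): window [2,2] length 1
  Position 3 ('a'): window [2,3] length 2
  Position 4 ('e'): window [2,4] length 3 -- new best
  Position 5 ('b'): window [2,5] length 4 -- new best
  Position 6 ('g'): window [2,6] length 5 -- new best
  Position 7 ('b'): repeat (last at 5), move window start to 6
  Position 7 ('b'): window [6,7] length 2
Longest substring with no repeats: "haebg" with length 5

5


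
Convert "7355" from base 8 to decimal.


Input: "7355" in base 8
Positional expansion:
  Digit '7' (value 7) x 8^3 = 3584
  Digit '3' (value 3) x 8^2 = 192
  Digit '5' (value 5) x 8^1 = 40
  Digit '5' (value 5) x 8^0 = 5
Sum = 3821

3821


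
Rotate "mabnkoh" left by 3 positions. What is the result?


Input: "mabnkoh", rotate left by 3
First 3 characters: "mab"
Remaining characters: "nkoh"
Concatenate remaining + first: "nkoh" + "mab" = "nkohmab"

nkohmab


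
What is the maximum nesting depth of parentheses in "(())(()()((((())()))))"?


Input: "(())(()()((((())()))))"
Tracking depth:
  Position 0 '(': depth becomes 1
  Position 1 '(': depth becomes 2
  Position 2 ')': depth becomes 1
  Position 3 ')': depth becomes 0
  Position 4 '(': depth becomes 1
  Position 5 '(': depth becomes 2
  Position 6 ')': depth becomes 1
  Position 7 '(': depth becomes 2
  Position 8 ')': depth becomes 1
  Position 9 '(': depth becomes 2
  Position 10 '(': depth becomes 3
  Position 11 '(': depth becomes 4
  Position 12 '(': depth becomes 5
  Position 13 '(': depth becomes 6
  Position 14 ')': depth becomes 5
  Position 15 ')': depth becomes 4
  Position 16 '(': depth becomes 5
  Position 17 ')': depth becomes 4
  Position 18 ')': depth becomes 3
  Position 19 ')': depth becomes 2
  Position 20 ')': depth becomes 1
  Position 21 ')': depth becomes 0
Maximum depth reached: 6

6


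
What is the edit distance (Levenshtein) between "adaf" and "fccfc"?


Computing edit distance: "adaf" -> "fccfc"
DP table:
           f    c    c    f    c
      0    1    2    3    4    5
  a   1    1    2    3    4    5
  d   2    2    2    3    4    5
  a   3    3    3    3    4    5
  f   4    3    4    4    3    4
Edit distance = dp[4][5] = 4

4


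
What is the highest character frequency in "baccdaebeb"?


Input: baccdaebeb
Character counts:
  'a': 2
  'b': 3
  'c': 2
  'd': 1
  'e': 2
Maximum frequency: 3

3


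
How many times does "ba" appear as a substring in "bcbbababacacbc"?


Searching for "ba" in "bcbbababacacbc"
Scanning each position:
  Position 0: "bc" => no
  Position 1: "cb" => no
  Position 2: "bb" => no
  Position 3: "ba" => MATCH
  Position 4: "ab" => no
  Position 5: "ba" => MATCH
  Position 6: "ab" => no
  Position 7: "ba" => MATCH
  Position 8: "ac" => no
  Position 9: "ca" => no
  Position 10: "ac" => no
  Position 11: "cb" => no
  Position 12: "bc" => no
Total occurrences: 3

3


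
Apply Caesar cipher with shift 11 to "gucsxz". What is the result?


Caesar cipher: shift "gucsxz" by 11
  'g' (pos 6) + 11 = pos 17 = 'r'
  'u' (pos 20) + 11 = pos 5 = 'f'
  'c' (pos 2) + 11 = pos 13 = 'n'
  's' (pos 18) + 11 = pos 3 = 'd'
  'x' (pos 23) + 11 = pos 8 = 'i'
  'z' (pos 25) + 11 = pos 10 = 'k'
Result: rfndik

rfndik


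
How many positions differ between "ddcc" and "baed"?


Comparing "ddcc" and "baed" position by position:
  Position 0: 'd' vs 'b' => DIFFER
  Position 1: 'd' vs 'a' => DIFFER
  Position 2: 'c' vs 'e' => DIFFER
  Position 3: 'c' vs 'd' => DIFFER
Positions that differ: 4

4


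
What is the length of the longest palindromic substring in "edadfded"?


Input: "edadfded"
Checking substrings for palindromes:
  [1:4] "dad" (len 3) => palindrome
  [3:6] "dfd" (len 3) => palindrome
  [5:8] "ded" (len 3) => palindrome
Longest palindromic substring: "dad" with length 3

3


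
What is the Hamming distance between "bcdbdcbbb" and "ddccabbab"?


Comparing "bcdbdcbbb" and "ddccabbab" position by position:
  Position 0: 'b' vs 'd' => differ
  Position 1: 'c' vs 'd' => differ
  Position 2: 'd' vs 'c' => differ
  Position 3: 'b' vs 'c' => differ
  Position 4: 'd' vs 'a' => differ
  Position 5: 'c' vs 'b' => differ
  Position 6: 'b' vs 'b' => same
  Position 7: 'b' vs 'a' => differ
  Position 8: 'b' vs 'b' => same
Total differences (Hamming distance): 7

7


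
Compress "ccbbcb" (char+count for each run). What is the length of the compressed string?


Input: ccbbcb
Runs:
  'c' x 2 => "c2"
  'b' x 2 => "b2"
  'c' x 1 => "c1"
  'b' x 1 => "b1"
Compressed: "c2b2c1b1"
Compressed length: 8

8


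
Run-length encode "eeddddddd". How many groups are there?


Input: eeddddddd
Scanning for consecutive runs:
  Group 1: 'e' x 2 (positions 0-1)
  Group 2: 'd' x 7 (positions 2-8)
Total groups: 2

2


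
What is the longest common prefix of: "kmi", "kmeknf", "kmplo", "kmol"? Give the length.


Words: kmi, kmeknf, kmplo, kmol
  Position 0: all 'k' => match
  Position 1: all 'm' => match
  Position 2: ('i', 'e', 'p', 'o') => mismatch, stop
LCP = "km" (length 2)

2


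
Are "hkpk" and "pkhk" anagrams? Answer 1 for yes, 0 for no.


Strings: "hkpk", "pkhk"
Sorted first:  hkkp
Sorted second: hkkp
Sorted forms match => anagrams

1


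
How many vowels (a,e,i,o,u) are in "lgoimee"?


Input: lgoimee
Checking each character:
  'l' at position 0: consonant
  'g' at position 1: consonant
  'o' at position 2: vowel (running total: 1)
  'i' at position 3: vowel (running total: 2)
  'm' at position 4: consonant
  'e' at position 5: vowel (running total: 3)
  'e' at position 6: vowel (running total: 4)
Total vowels: 4

4


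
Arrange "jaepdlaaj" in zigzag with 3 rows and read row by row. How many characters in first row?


Zigzag "jaepdlaaj" into 3 rows:
Placing characters:
  'j' => row 0
  'a' => row 1
  'e' => row 2
  'p' => row 1
  'd' => row 0
  'l' => row 1
  'a' => row 2
  'a' => row 1
  'j' => row 0
Rows:
  Row 0: "jdj"
  Row 1: "apla"
  Row 2: "ea"
First row length: 3

3


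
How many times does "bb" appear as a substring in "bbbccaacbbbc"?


Searching for "bb" in "bbbccaacbbbc"
Scanning each position:
  Position 0: "bb" => MATCH
  Position 1: "bb" => MATCH
  Position 2: "bc" => no
  Position 3: "cc" => no
  Position 4: "ca" => no
  Position 5: "aa" => no
  Position 6: "ac" => no
  Position 7: "cb" => no
  Position 8: "bb" => MATCH
  Position 9: "bb" => MATCH
  Position 10: "bc" => no
Total occurrences: 4

4


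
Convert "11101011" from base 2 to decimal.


Input: "11101011" in base 2
Positional expansion:
  Digit '1' (value 1) x 2^7 = 128
  Digit '1' (value 1) x 2^6 = 64
  Digit '1' (value 1) x 2^5 = 32
  Digit '0' (value 0) x 2^4 = 0
  Digit '1' (value 1) x 2^3 = 8
  Digit '0' (value 0) x 2^2 = 0
  Digit '1' (value 1) x 2^1 = 2
  Digit '1' (value 1) x 2^0 = 1
Sum = 235

235


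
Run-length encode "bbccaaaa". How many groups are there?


Input: bbccaaaa
Scanning for consecutive runs:
  Group 1: 'b' x 2 (positions 0-1)
  Group 2: 'c' x 2 (positions 2-3)
  Group 3: 'a' x 4 (positions 4-7)
Total groups: 3

3


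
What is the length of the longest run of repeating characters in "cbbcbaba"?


Input: "cbbcbaba"
Scanning for longest run:
  Position 1 ('b'): new char, reset run to 1
  Position 2 ('b'): continues run of 'b', length=2
  Position 3 ('c'): new char, reset run to 1
  Position 4 ('b'): new char, reset run to 1
  Position 5 ('a'): new char, reset run to 1
  Position 6 ('b'): new char, reset run to 1
  Position 7 ('a'): new char, reset run to 1
Longest run: 'b' with length 2

2


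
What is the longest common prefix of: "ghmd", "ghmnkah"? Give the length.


Words: ghmd, ghmnkah
  Position 0: all 'g' => match
  Position 1: all 'h' => match
  Position 2: all 'm' => match
  Position 3: ('d', 'n') => mismatch, stop
LCP = "ghm" (length 3)

3


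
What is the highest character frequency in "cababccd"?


Input: cababccd
Character counts:
  'a': 2
  'b': 2
  'c': 3
  'd': 1
Maximum frequency: 3

3


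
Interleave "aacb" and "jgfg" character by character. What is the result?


Interleaving "aacb" and "jgfg":
  Position 0: 'a' from first, 'j' from second => "aj"
  Position 1: 'a' from first, 'g' from second => "ag"
  Position 2: 'c' from first, 'f' from second => "cf"
  Position 3: 'b' from first, 'g' from second => "bg"
Result: ajagcfbg

ajagcfbg


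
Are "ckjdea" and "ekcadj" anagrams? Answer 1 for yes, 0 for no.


Strings: "ckjdea", "ekcadj"
Sorted first:  acdejk
Sorted second: acdejk
Sorted forms match => anagrams

1


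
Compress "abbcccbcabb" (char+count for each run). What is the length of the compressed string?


Input: abbcccbcabb
Runs:
  'a' x 1 => "a1"
  'b' x 2 => "b2"
  'c' x 3 => "c3"
  'b' x 1 => "b1"
  'c' x 1 => "c1"
  'a' x 1 => "a1"
  'b' x 2 => "b2"
Compressed: "a1b2c3b1c1a1b2"
Compressed length: 14

14


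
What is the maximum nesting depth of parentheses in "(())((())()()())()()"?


Input: "(())((())()()())()()"
Tracking depth:
  Position 0 '(': depth becomes 1
  Position 1 '(': depth becomes 2
  Position 2 ')': depth becomes 1
  Position 3 ')': depth becomes 0
  Position 4 '(': depth becomes 1
  Position 5 '(': depth becomes 2
  Position 6 '(': depth becomes 3
  Position 7 ')': depth becomes 2
  Position 8 ')': depth becomes 1
  Position 9 '(': depth becomes 2
  Position 10 ')': depth becomes 1
  Position 11 '(': depth becomes 2
  Position 12 ')': depth becomes 1
  Position 13 '(': depth becomes 2
  Position 14 ')': depth becomes 1
  Position 15 ')': depth becomes 0
  Position 16 '(': depth becomes 1
  Position 17 ')': depth becomes 0
  Position 18 '(': depth becomes 1
  Position 19 ')': depth becomes 0
Maximum depth reached: 3

3


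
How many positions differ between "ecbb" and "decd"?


Comparing "ecbb" and "decd" position by position:
  Position 0: 'e' vs 'd' => DIFFER
  Position 1: 'c' vs 'e' => DIFFER
  Position 2: 'b' vs 'c' => DIFFER
  Position 3: 'b' vs 'd' => DIFFER
Positions that differ: 4

4


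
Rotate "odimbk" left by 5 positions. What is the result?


Input: "odimbk", rotate left by 5
First 5 characters: "odimb"
Remaining characters: "k"
Concatenate remaining + first: "k" + "odimb" = "kodimb"

kodimb


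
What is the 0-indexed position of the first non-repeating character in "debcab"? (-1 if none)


Input: debcab
Character frequencies:
  'a': 1
  'b': 2
  'c': 1
  'd': 1
  'e': 1
Scanning left to right for freq == 1:
  Position 0 ('d'): unique! => answer = 0

0


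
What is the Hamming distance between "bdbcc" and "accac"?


Comparing "bdbcc" and "accac" position by position:
  Position 0: 'b' vs 'a' => differ
  Position 1: 'd' vs 'c' => differ
  Position 2: 'b' vs 'c' => differ
  Position 3: 'c' vs 'a' => differ
  Position 4: 'c' vs 'c' => same
Total differences (Hamming distance): 4

4


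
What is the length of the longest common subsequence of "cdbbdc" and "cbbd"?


LCS of "cdbbdc" and "cbbd"
DP table:
           c    b    b    d
      0    0    0    0    0
  c   0    1    1    1    1
  d   0    1    1    1    2
  b   0    1    2    2    2
  b   0    1    2    3    3
  d   0    1    2    3    4
  c   0    1    2    3    4
LCS length = dp[6][4] = 4

4


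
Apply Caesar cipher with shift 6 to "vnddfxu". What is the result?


Caesar cipher: shift "vnddfxu" by 6
  'v' (pos 21) + 6 = pos 1 = 'b'
  'n' (pos 13) + 6 = pos 19 = 't'
  'd' (pos 3) + 6 = pos 9 = 'j'
  'd' (pos 3) + 6 = pos 9 = 'j'
  'f' (pos 5) + 6 = pos 11 = 'l'
  'x' (pos 23) + 6 = pos 3 = 'd'
  'u' (pos 20) + 6 = pos 0 = 'a'
Result: btjjlda

btjjlda


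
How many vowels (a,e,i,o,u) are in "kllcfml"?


Input: kllcfml
Checking each character:
  'k' at position 0: consonant
  'l' at position 1: consonant
  'l' at position 2: consonant
  'c' at position 3: consonant
  'f' at position 4: consonant
  'm' at position 5: consonant
  'l' at position 6: consonant
Total vowels: 0

0


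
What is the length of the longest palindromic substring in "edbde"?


Input: "edbde"
Checking substrings for palindromes:
  [0:5] "edbde" (len 5) => palindrome
  [1:4] "dbd" (len 3) => palindrome
Longest palindromic substring: "edbde" with length 5

5


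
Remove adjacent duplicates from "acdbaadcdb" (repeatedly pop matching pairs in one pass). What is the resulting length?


Input: acdbaadcdb
Stack-based adjacent duplicate removal:
  Read 'a': push. Stack: a
  Read 'c': push. Stack: ac
  Read 'd': push. Stack: acd
  Read 'b': push. Stack: acdb
  Read 'a': push. Stack: acdba
  Read 'a': matches stack top 'a' => pop. Stack: acdb
  Read 'd': push. Stack: acdbd
  Read 'c': push. Stack: acdbdc
  Read 'd': push. Stack: acdbdcd
  Read 'b': push. Stack: acdbdcdb
Final stack: "acdbdcdb" (length 8)

8


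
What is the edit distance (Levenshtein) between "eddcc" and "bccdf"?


Computing edit distance: "eddcc" -> "bccdf"
DP table:
           b    c    c    d    f
      0    1    2    3    4    5
  e   1    1    2    3    4    5
  d   2    2    2    3    3    4
  d   3    3    3    3    3    4
  c   4    4    3    3    4    4
  c   5    5    4    3    4    5
Edit distance = dp[5][5] = 5

5


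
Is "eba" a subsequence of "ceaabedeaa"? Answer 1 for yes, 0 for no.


Check if "eba" is a subsequence of "ceaabedeaa"
Greedy scan:
  Position 0 ('c'): no match needed
  Position 1 ('e'): matches sub[0] = 'e'
  Position 2 ('a'): no match needed
  Position 3 ('a'): no match needed
  Position 4 ('b'): matches sub[1] = 'b'
  Position 5 ('e'): no match needed
  Position 6 ('d'): no match needed
  Position 7 ('e'): no match needed
  Position 8 ('a'): matches sub[2] = 'a'
  Position 9 ('a'): no match needed
All 3 characters matched => is a subsequence

1


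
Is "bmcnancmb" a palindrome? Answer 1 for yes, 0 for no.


Input: bmcnancmb
Reversed: bmcnancmb
  Compare pos 0 ('b') with pos 8 ('b'): match
  Compare pos 1 ('m') with pos 7 ('m'): match
  Compare pos 2 ('c') with pos 6 ('c'): match
  Compare pos 3 ('n') with pos 5 ('n'): match
Result: palindrome

1


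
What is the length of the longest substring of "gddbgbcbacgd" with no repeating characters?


Input: "gddbgbcbacgd"
Sliding window (track last position of each char):
  Position 0 ('g'): window [0,0] length 1 -- new best
  Position 1 ('d'): window [0,1] length 2 -- new best
  Position 2 ('d'): repeat (last at 1), move window start to 2
  Position 2 ('d'): window [2,2] length 1
  Position 3 ('b'): window [2,3] length 2
  Position 4 ('g'): window [2,4] length 3 -- new best
  Position 5 ('b'): repeat (last at 3), move window start to 4
  Position 5 ('b'): window [4,5] length 2
  Position 6 ('c'): window [4,6] length 3
  Position 7 ('b'): repeat (last at 5), move window start to 6
  Position 7 ('b'): window [6,7] length 2
  Position 8 ('a'): window [6,8] length 3
  Position 9 ('c'): repeat (last at 6), move window start to 7
  Position 9 ('c'): window [7,9] length 3
  Position 10 ('g'): window [7,10] length 4 -- new best
  Position 11 ('d'): window [7,11] length 5 -- new best
Longest substring with no repeats: "bacgd" with length 5

5


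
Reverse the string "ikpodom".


Input: ikpodom
Reading characters right to left:
  Position 6: 'm'
  Position 5: 'o'
  Position 4: 'd'
  Position 3: 'o'
  Position 2: 'p'
  Position 1: 'k'
  Position 0: 'i'
Reversed: modopki

modopki


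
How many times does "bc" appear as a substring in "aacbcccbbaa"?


Searching for "bc" in "aacbcccbbaa"
Scanning each position:
  Position 0: "aa" => no
  Position 1: "ac" => no
  Position 2: "cb" => no
  Position 3: "bc" => MATCH
  Position 4: "cc" => no
  Position 5: "cc" => no
  Position 6: "cb" => no
  Position 7: "bb" => no
  Position 8: "ba" => no
  Position 9: "aa" => no
Total occurrences: 1

1


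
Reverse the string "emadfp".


Input: emadfp
Reading characters right to left:
  Position 5: 'p'
  Position 4: 'f'
  Position 3: 'd'
  Position 2: 'a'
  Position 1: 'm'
  Position 0: 'e'
Reversed: pfdame

pfdame


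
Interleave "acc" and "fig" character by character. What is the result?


Interleaving "acc" and "fig":
  Position 0: 'a' from first, 'f' from second => "af"
  Position 1: 'c' from first, 'i' from second => "ci"
  Position 2: 'c' from first, 'g' from second => "cg"
Result: afcicg

afcicg


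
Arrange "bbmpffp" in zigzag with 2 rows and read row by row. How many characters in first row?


Zigzag "bbmpffp" into 2 rows:
Placing characters:
  'b' => row 0
  'b' => row 1
  'm' => row 0
  'p' => row 1
  'f' => row 0
  'f' => row 1
  'p' => row 0
Rows:
  Row 0: "bmfp"
  Row 1: "bpf"
First row length: 4

4


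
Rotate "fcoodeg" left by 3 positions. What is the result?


Input: "fcoodeg", rotate left by 3
First 3 characters: "fco"
Remaining characters: "odeg"
Concatenate remaining + first: "odeg" + "fco" = "odegfco"

odegfco


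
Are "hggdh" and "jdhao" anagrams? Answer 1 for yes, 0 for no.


Strings: "hggdh", "jdhao"
Sorted first:  dgghh
Sorted second: adhjo
Differ at position 0: 'd' vs 'a' => not anagrams

0


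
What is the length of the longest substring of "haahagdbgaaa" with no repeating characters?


Input: "haahagdbgaaa"
Sliding window (track last position of each char):
  Position 0 ('h'): window [0,0] length 1 -- new best
  Position 1 ('a'): window [0,1] length 2 -- new best
  Position 2 ('a'): repeat (last at 1), move window start to 2
  Position 2 ('a'): window [2,2] length 1
  Position 3 ('h'): window [2,3] length 2
  Position 4 ('a'): repeat (last at 2), move window start to 3
  Position 4 ('a'): window [3,4] length 2
  Position 5 ('g'): window [3,5] length 3 -- new best
  Position 6 ('d'): window [3,6] length 4 -- new best
  Position 7 ('b'): window [3,7] length 5 -- new best
  Position 8 ('g'): repeat (last at 5), move window start to 6
  Position 8 ('g'): window [6,8] length 3
  Position 9 ('a'): window [6,9] length 4
  Position 10 ('a'): repeat (last at 9), move window start to 10
  Position 10 ('a'): window [10,10] length 1
  Position 11 ('a'): repeat (last at 10), move window start to 11
  Position 11 ('a'): window [11,11] length 1
Longest substring with no repeats: "hagdb" with length 5

5


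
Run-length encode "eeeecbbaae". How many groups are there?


Input: eeeecbbaae
Scanning for consecutive runs:
  Group 1: 'e' x 4 (positions 0-3)
  Group 2: 'c' x 1 (positions 4-4)
  Group 3: 'b' x 2 (positions 5-6)
  Group 4: 'a' x 2 (positions 7-8)
  Group 5: 'e' x 1 (positions 9-9)
Total groups: 5

5


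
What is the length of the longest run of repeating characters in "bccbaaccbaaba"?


Input: "bccbaaccbaaba"
Scanning for longest run:
  Position 1 ('c'): new char, reset run to 1
  Position 2 ('c'): continues run of 'c', length=2
  Position 3 ('b'): new char, reset run to 1
  Position 4 ('a'): new char, reset run to 1
  Position 5 ('a'): continues run of 'a', length=2
  Position 6 ('c'): new char, reset run to 1
  Position 7 ('c'): continues run of 'c', length=2
  Position 8 ('b'): new char, reset run to 1
  Position 9 ('a'): new char, reset run to 1
  Position 10 ('a'): continues run of 'a', length=2
  Position 11 ('b'): new char, reset run to 1
  Position 12 ('a'): new char, reset run to 1
Longest run: 'c' with length 2

2


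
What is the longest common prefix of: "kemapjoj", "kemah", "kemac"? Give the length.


Words: kemapjoj, kemah, kemac
  Position 0: all 'k' => match
  Position 1: all 'e' => match
  Position 2: all 'm' => match
  Position 3: all 'a' => match
  Position 4: ('p', 'h', 'c') => mismatch, stop
LCP = "kema" (length 4)

4


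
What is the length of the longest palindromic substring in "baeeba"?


Input: "baeeba"
Checking substrings for palindromes:
  [2:4] "ee" (len 2) => palindrome
Longest palindromic substring: "ee" with length 2

2


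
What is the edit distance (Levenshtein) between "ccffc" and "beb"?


Computing edit distance: "ccffc" -> "beb"
DP table:
           b    e    b
      0    1    2    3
  c   1    1    2    3
  c   2    2    2    3
  f   3    3    3    3
  f   4    4    4    4
  c   5    5    5    5
Edit distance = dp[5][3] = 5

5


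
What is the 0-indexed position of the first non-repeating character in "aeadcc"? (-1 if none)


Input: aeadcc
Character frequencies:
  'a': 2
  'c': 2
  'd': 1
  'e': 1
Scanning left to right for freq == 1:
  Position 0 ('a'): freq=2, skip
  Position 1 ('e'): unique! => answer = 1

1


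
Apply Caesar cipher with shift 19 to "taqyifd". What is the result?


Caesar cipher: shift "taqyifd" by 19
  't' (pos 19) + 19 = pos 12 = 'm'
  'a' (pos 0) + 19 = pos 19 = 't'
  'q' (pos 16) + 19 = pos 9 = 'j'
  'y' (pos 24) + 19 = pos 17 = 'r'
  'i' (pos 8) + 19 = pos 1 = 'b'
  'f' (pos 5) + 19 = pos 24 = 'y'
  'd' (pos 3) + 19 = pos 22 = 'w'
Result: mtjrbyw

mtjrbyw


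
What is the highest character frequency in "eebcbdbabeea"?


Input: eebcbdbabeea
Character counts:
  'a': 2
  'b': 4
  'c': 1
  'd': 1
  'e': 4
Maximum frequency: 4

4


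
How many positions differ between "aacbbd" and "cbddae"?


Comparing "aacbbd" and "cbddae" position by position:
  Position 0: 'a' vs 'c' => DIFFER
  Position 1: 'a' vs 'b' => DIFFER
  Position 2: 'c' vs 'd' => DIFFER
  Position 3: 'b' vs 'd' => DIFFER
  Position 4: 'b' vs 'a' => DIFFER
  Position 5: 'd' vs 'e' => DIFFER
Positions that differ: 6

6


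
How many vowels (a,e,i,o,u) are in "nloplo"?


Input: nloplo
Checking each character:
  'n' at position 0: consonant
  'l' at position 1: consonant
  'o' at position 2: vowel (running total: 1)
  'p' at position 3: consonant
  'l' at position 4: consonant
  'o' at position 5: vowel (running total: 2)
Total vowels: 2

2


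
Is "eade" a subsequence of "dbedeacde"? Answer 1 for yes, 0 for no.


Check if "eade" is a subsequence of "dbedeacde"
Greedy scan:
  Position 0 ('d'): no match needed
  Position 1 ('b'): no match needed
  Position 2 ('e'): matches sub[0] = 'e'
  Position 3 ('d'): no match needed
  Position 4 ('e'): no match needed
  Position 5 ('a'): matches sub[1] = 'a'
  Position 6 ('c'): no match needed
  Position 7 ('d'): matches sub[2] = 'd'
  Position 8 ('e'): matches sub[3] = 'e'
All 4 characters matched => is a subsequence

1


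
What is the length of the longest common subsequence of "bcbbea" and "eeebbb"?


LCS of "bcbbea" and "eeebbb"
DP table:
           e    e    e    b    b    b
      0    0    0    0    0    0    0
  b   0    0    0    0    1    1    1
  c   0    0    0    0    1    1    1
  b   0    0    0    0    1    2    2
  b   0    0    0    0    1    2    3
  e   0    1    1    1    1    2    3
  a   0    1    1    1    1    2    3
LCS length = dp[6][6] = 3

3


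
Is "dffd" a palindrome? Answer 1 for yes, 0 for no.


Input: dffd
Reversed: dffd
  Compare pos 0 ('d') with pos 3 ('d'): match
  Compare pos 1 ('f') with pos 2 ('f'): match
Result: palindrome

1


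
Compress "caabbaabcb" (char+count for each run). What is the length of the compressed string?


Input: caabbaabcb
Runs:
  'c' x 1 => "c1"
  'a' x 2 => "a2"
  'b' x 2 => "b2"
  'a' x 2 => "a2"
  'b' x 1 => "b1"
  'c' x 1 => "c1"
  'b' x 1 => "b1"
Compressed: "c1a2b2a2b1c1b1"
Compressed length: 14

14


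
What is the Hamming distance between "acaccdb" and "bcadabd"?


Comparing "acaccdb" and "bcadabd" position by position:
  Position 0: 'a' vs 'b' => differ
  Position 1: 'c' vs 'c' => same
  Position 2: 'a' vs 'a' => same
  Position 3: 'c' vs 'd' => differ
  Position 4: 'c' vs 'a' => differ
  Position 5: 'd' vs 'b' => differ
  Position 6: 'b' vs 'd' => differ
Total differences (Hamming distance): 5

5


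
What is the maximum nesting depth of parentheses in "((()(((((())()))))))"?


Input: "((()(((((())()))))))"
Tracking depth:
  Position 0 '(': depth becomes 1
  Position 1 '(': depth becomes 2
  Position 2 '(': depth becomes 3
  Position 3 ')': depth becomes 2
  Position 4 '(': depth becomes 3
  Position 5 '(': depth becomes 4
  Position 6 '(': depth becomes 5
  Position 7 '(': depth becomes 6
  Position 8 '(': depth becomes 7
  Position 9 '(': depth becomes 8
  Position 10 ')': depth becomes 7
  Position 11 ')': depth becomes 6
  Position 12 '(': depth becomes 7
  Position 13 ')': depth becomes 6
  Position 14 ')': depth becomes 5
  Position 15 ')': depth becomes 4
  Position 16 ')': depth becomes 3
  Position 17 ')': depth becomes 2
  Position 18 ')': depth becomes 1
  Position 19 ')': depth becomes 0
Maximum depth reached: 8

8


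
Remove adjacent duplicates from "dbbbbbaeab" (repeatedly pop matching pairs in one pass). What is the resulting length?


Input: dbbbbbaeab
Stack-based adjacent duplicate removal:
  Read 'd': push. Stack: d
  Read 'b': push. Stack: db
  Read 'b': matches stack top 'b' => pop. Stack: d
  Read 'b': push. Stack: db
  Read 'b': matches stack top 'b' => pop. Stack: d
  Read 'b': push. Stack: db
  Read 'a': push. Stack: dba
  Read 'e': push. Stack: dbae
  Read 'a': push. Stack: dbaea
  Read 'b': push. Stack: dbaeab
Final stack: "dbaeab" (length 6)

6


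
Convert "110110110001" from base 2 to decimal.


Input: "110110110001" in base 2
Positional expansion:
  Digit '1' (value 1) x 2^11 = 2048
  Digit '1' (value 1) x 2^10 = 1024
  Digit '0' (value 0) x 2^9 = 0
  Digit '1' (value 1) x 2^8 = 256
  Digit '1' (value 1) x 2^7 = 128
  Digit '0' (value 0) x 2^6 = 0
  Digit '1' (value 1) x 2^5 = 32
  Digit '1' (value 1) x 2^4 = 16
  Digit '0' (value 0) x 2^3 = 0
  Digit '0' (value 0) x 2^2 = 0
  Digit '0' (value 0) x 2^1 = 0
  Digit '1' (value 1) x 2^0 = 1
Sum = 3505

3505


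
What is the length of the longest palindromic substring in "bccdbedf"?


Input: "bccdbedf"
Checking substrings for palindromes:
  [1:3] "cc" (len 2) => palindrome
Longest palindromic substring: "cc" with length 2

2


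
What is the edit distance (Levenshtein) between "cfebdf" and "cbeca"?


Computing edit distance: "cfebdf" -> "cbeca"
DP table:
           c    b    e    c    a
      0    1    2    3    4    5
  c   1    0    1    2    3    4
  f   2    1    1    2    3    4
  e   3    2    2    1    2    3
  b   4    3    2    2    2    3
  d   5    4    3    3    3    3
  f   6    5    4    4    4    4
Edit distance = dp[6][5] = 4

4


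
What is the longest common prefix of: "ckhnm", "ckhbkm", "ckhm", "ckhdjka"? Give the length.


Words: ckhnm, ckhbkm, ckhm, ckhdjka
  Position 0: all 'c' => match
  Position 1: all 'k' => match
  Position 2: all 'h' => match
  Position 3: ('n', 'b', 'm', 'd') => mismatch, stop
LCP = "ckh" (length 3)

3


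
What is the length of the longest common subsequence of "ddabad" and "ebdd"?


LCS of "ddabad" and "ebdd"
DP table:
           e    b    d    d
      0    0    0    0    0
  d   0    0    0    1    1
  d   0    0    0    1    2
  a   0    0    0    1    2
  b   0    0    1    1    2
  a   0    0    1    1    2
  d   0    0    1    2    2
LCS length = dp[6][4] = 2

2


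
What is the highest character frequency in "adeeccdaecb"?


Input: adeeccdaecb
Character counts:
  'a': 2
  'b': 1
  'c': 3
  'd': 2
  'e': 3
Maximum frequency: 3

3


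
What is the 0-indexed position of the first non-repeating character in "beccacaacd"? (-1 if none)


Input: beccacaacd
Character frequencies:
  'a': 3
  'b': 1
  'c': 4
  'd': 1
  'e': 1
Scanning left to right for freq == 1:
  Position 0 ('b'): unique! => answer = 0

0


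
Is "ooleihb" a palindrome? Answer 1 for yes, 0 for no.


Input: ooleihb
Reversed: bhieloo
  Compare pos 0 ('o') with pos 6 ('b'): MISMATCH
  Compare pos 1 ('o') with pos 5 ('h'): MISMATCH
  Compare pos 2 ('l') with pos 4 ('i'): MISMATCH
Result: not a palindrome

0


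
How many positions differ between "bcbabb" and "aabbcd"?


Comparing "bcbabb" and "aabbcd" position by position:
  Position 0: 'b' vs 'a' => DIFFER
  Position 1: 'c' vs 'a' => DIFFER
  Position 2: 'b' vs 'b' => same
  Position 3: 'a' vs 'b' => DIFFER
  Position 4: 'b' vs 'c' => DIFFER
  Position 5: 'b' vs 'd' => DIFFER
Positions that differ: 5

5


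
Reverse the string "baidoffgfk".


Input: baidoffgfk
Reading characters right to left:
  Position 9: 'k'
  Position 8: 'f'
  Position 7: 'g'
  Position 6: 'f'
  Position 5: 'f'
  Position 4: 'o'
  Position 3: 'd'
  Position 2: 'i'
  Position 1: 'a'
  Position 0: 'b'
Reversed: kfgffodiab

kfgffodiab


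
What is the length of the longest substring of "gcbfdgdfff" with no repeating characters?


Input: "gcbfdgdfff"
Sliding window (track last position of each char):
  Position 0 ('g'): window [0,0] length 1 -- new best
  Position 1 ('c'): window [0,1] length 2 -- new best
  Position 2 ('b'): window [0,2] length 3 -- new best
  Position 3 ('f'): window [0,3] length 4 -- new best
  Position 4 ('d'): window [0,4] length 5 -- new best
  Position 5 ('g'): repeat (last at 0), move window start to 1
  Position 5 ('g'): window [1,5] length 5
  Position 6 ('d'): repeat (last at 4), move window start to 5
  Position 6 ('d'): window [5,6] length 2
  Position 7 ('f'): window [5,7] length 3
  Position 8 ('f'): repeat (last at 7), move window start to 8
  Position 8 ('f'): window [8,8] length 1
  Position 9 ('f'): repeat (last at 8), move window start to 9
  Position 9 ('f'): window [9,9] length 1
Longest substring with no repeats: "gcbfd" with length 5

5


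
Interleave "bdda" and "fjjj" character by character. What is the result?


Interleaving "bdda" and "fjjj":
  Position 0: 'b' from first, 'f' from second => "bf"
  Position 1: 'd' from first, 'j' from second => "dj"
  Position 2: 'd' from first, 'j' from second => "dj"
  Position 3: 'a' from first, 'j' from second => "aj"
Result: bfdjdjaj

bfdjdjaj


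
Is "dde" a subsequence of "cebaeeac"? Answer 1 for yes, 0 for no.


Check if "dde" is a subsequence of "cebaeeac"
Greedy scan:
  Position 0 ('c'): no match needed
  Position 1 ('e'): no match needed
  Position 2 ('b'): no match needed
  Position 3 ('a'): no match needed
  Position 4 ('e'): no match needed
  Position 5 ('e'): no match needed
  Position 6 ('a'): no match needed
  Position 7 ('c'): no match needed
Only matched 0/3 characters => not a subsequence

0


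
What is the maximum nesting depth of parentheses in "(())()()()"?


Input: "(())()()()"
Tracking depth:
  Position 0 '(': depth becomes 1
  Position 1 '(': depth becomes 2
  Position 2 ')': depth becomes 1
  Position 3 ')': depth becomes 0
  Position 4 '(': depth becomes 1
  Position 5 ')': depth becomes 0
  Position 6 '(': depth becomes 1
  Position 7 ')': depth becomes 0
  Position 8 '(': depth becomes 1
  Position 9 ')': depth becomes 0
Maximum depth reached: 2

2


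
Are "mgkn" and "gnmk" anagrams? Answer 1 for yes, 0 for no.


Strings: "mgkn", "gnmk"
Sorted first:  gkmn
Sorted second: gkmn
Sorted forms match => anagrams

1


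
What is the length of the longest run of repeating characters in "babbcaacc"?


Input: "babbcaacc"
Scanning for longest run:
  Position 1 ('a'): new char, reset run to 1
  Position 2 ('b'): new char, reset run to 1
  Position 3 ('b'): continues run of 'b', length=2
  Position 4 ('c'): new char, reset run to 1
  Position 5 ('a'): new char, reset run to 1
  Position 6 ('a'): continues run of 'a', length=2
  Position 7 ('c'): new char, reset run to 1
  Position 8 ('c'): continues run of 'c', length=2
Longest run: 'b' with length 2

2


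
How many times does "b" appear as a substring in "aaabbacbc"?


Searching for "b" in "aaabbacbc"
Scanning each position:
  Position 0: "a" => no
  Position 1: "a" => no
  Position 2: "a" => no
  Position 3: "b" => MATCH
  Position 4: "b" => MATCH
  Position 5: "a" => no
  Position 6: "c" => no
  Position 7: "b" => MATCH
  Position 8: "c" => no
Total occurrences: 3

3


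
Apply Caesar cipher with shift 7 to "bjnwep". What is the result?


Caesar cipher: shift "bjnwep" by 7
  'b' (pos 1) + 7 = pos 8 = 'i'
  'j' (pos 9) + 7 = pos 16 = 'q'
  'n' (pos 13) + 7 = pos 20 = 'u'
  'w' (pos 22) + 7 = pos 3 = 'd'
  'e' (pos 4) + 7 = pos 11 = 'l'
  'p' (pos 15) + 7 = pos 22 = 'w'
Result: iqudlw

iqudlw


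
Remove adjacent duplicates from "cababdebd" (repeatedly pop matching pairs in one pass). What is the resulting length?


Input: cababdebd
Stack-based adjacent duplicate removal:
  Read 'c': push. Stack: c
  Read 'a': push. Stack: ca
  Read 'b': push. Stack: cab
  Read 'a': push. Stack: caba
  Read 'b': push. Stack: cabab
  Read 'd': push. Stack: cababd
  Read 'e': push. Stack: cababde
  Read 'b': push. Stack: cababdeb
  Read 'd': push. Stack: cababdebd
Final stack: "cababdebd" (length 9)

9


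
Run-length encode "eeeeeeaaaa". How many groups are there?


Input: eeeeeeaaaa
Scanning for consecutive runs:
  Group 1: 'e' x 6 (positions 0-5)
  Group 2: 'a' x 4 (positions 6-9)
Total groups: 2

2


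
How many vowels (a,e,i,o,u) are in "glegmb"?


Input: glegmb
Checking each character:
  'g' at position 0: consonant
  'l' at position 1: consonant
  'e' at position 2: vowel (running total: 1)
  'g' at position 3: consonant
  'm' at position 4: consonant
  'b' at position 5: consonant
Total vowels: 1

1


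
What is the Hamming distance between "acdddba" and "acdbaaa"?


Comparing "acdddba" and "acdbaaa" position by position:
  Position 0: 'a' vs 'a' => same
  Position 1: 'c' vs 'c' => same
  Position 2: 'd' vs 'd' => same
  Position 3: 'd' vs 'b' => differ
  Position 4: 'd' vs 'a' => differ
  Position 5: 'b' vs 'a' => differ
  Position 6: 'a' vs 'a' => same
Total differences (Hamming distance): 3

3


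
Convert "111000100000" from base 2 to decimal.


Input: "111000100000" in base 2
Positional expansion:
  Digit '1' (value 1) x 2^11 = 2048
  Digit '1' (value 1) x 2^10 = 1024
  Digit '1' (value 1) x 2^9 = 512
  Digit '0' (value 0) x 2^8 = 0
  Digit '0' (value 0) x 2^7 = 0
  Digit '0' (value 0) x 2^6 = 0
  Digit '1' (value 1) x 2^5 = 32
  Digit '0' (value 0) x 2^4 = 0
  Digit '0' (value 0) x 2^3 = 0
  Digit '0' (value 0) x 2^2 = 0
  Digit '0' (value 0) x 2^1 = 0
  Digit '0' (value 0) x 2^0 = 0
Sum = 3616

3616


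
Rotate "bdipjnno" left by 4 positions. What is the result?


Input: "bdipjnno", rotate left by 4
First 4 characters: "bdip"
Remaining characters: "jnno"
Concatenate remaining + first: "jnno" + "bdip" = "jnnobdip"

jnnobdip


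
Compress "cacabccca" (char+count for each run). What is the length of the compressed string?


Input: cacabccca
Runs:
  'c' x 1 => "c1"
  'a' x 1 => "a1"
  'c' x 1 => "c1"
  'a' x 1 => "a1"
  'b' x 1 => "b1"
  'c' x 3 => "c3"
  'a' x 1 => "a1"
Compressed: "c1a1c1a1b1c3a1"
Compressed length: 14

14


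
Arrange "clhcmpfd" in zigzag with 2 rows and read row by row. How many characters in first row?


Zigzag "clhcmpfd" into 2 rows:
Placing characters:
  'c' => row 0
  'l' => row 1
  'h' => row 0
  'c' => row 1
  'm' => row 0
  'p' => row 1
  'f' => row 0
  'd' => row 1
Rows:
  Row 0: "chmf"
  Row 1: "lcpd"
First row length: 4

4


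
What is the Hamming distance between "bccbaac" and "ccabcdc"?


Comparing "bccbaac" and "ccabcdc" position by position:
  Position 0: 'b' vs 'c' => differ
  Position 1: 'c' vs 'c' => same
  Position 2: 'c' vs 'a' => differ
  Position 3: 'b' vs 'b' => same
  Position 4: 'a' vs 'c' => differ
  Position 5: 'a' vs 'd' => differ
  Position 6: 'c' vs 'c' => same
Total differences (Hamming distance): 4

4


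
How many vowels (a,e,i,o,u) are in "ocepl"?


Input: ocepl
Checking each character:
  'o' at position 0: vowel (running total: 1)
  'c' at position 1: consonant
  'e' at position 2: vowel (running total: 2)
  'p' at position 3: consonant
  'l' at position 4: consonant
Total vowels: 2

2
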